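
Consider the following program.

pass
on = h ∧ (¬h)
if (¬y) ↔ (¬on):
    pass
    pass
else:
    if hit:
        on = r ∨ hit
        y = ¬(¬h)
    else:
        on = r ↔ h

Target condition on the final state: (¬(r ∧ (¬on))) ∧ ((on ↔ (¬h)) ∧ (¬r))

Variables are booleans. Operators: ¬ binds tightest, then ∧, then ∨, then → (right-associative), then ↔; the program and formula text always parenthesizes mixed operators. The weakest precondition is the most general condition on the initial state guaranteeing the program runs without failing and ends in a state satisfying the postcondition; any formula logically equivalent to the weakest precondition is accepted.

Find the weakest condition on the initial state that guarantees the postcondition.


Working backward. After the program, the postcondition (¬(r ∧ (¬on))) ∧ ((on ↔ (¬h)) ∧ (¬r)) must hold; in canonical form it is (¬(r ∧ (¬on))) ∧ (on ↔ (¬h)) ∧ (¬r).
Then branch requires (¬(r ∧ (¬on))) ∧ (on ↔ (¬h)) ∧ (¬r); else branch requires (hit → ((¬(r ∧ (¬(r ∨ hit)))) ∧ ((r ∨ hit) ↔ (¬h)) ∧ (¬r))) ∧ ((¬hit) → ((¬(r ∧ (¬(r ↔ h)))) ∧ ((r ↔ h) ↔ (¬h)) ∧ (¬r))).
Before the if: (((¬y) ↔ (¬on)) → ((¬(r ∧ (¬on))) ∧ (on ↔ (¬h)) ∧ (¬r))) ∧ ((¬((¬y) ↔ (¬on))) → ((hit → ((¬(r ∧ (¬(r ∨ hit)))) ∧ ((r ∨ hit) ↔ (¬h)) ∧ (¬r))) ∧ ((¬hit) → ((¬(r ∧ (¬(r ↔ h)))) ∧ ((r ↔ h) ↔ (¬h)) ∧ (¬r)))))
Before on := h ∧ (¬h): ((¬y) → ((¬r) ∧ h)) ∧ (y → ((hit → ((¬(r ∧ (¬(r ∨ hit)))) ∧ ((r ∨ hit) ↔ (¬h)) ∧ (¬r))) ∧ ((¬hit) → ((¬(r ∧ (¬(r ↔ h)))) ∧ ((r ↔ h) ↔ (¬h)) ∧ (¬r)))))
Before skip: ((¬y) → ((¬r) ∧ h)) ∧ (y → ((hit → ((¬(r ∧ (¬(r ∨ hit)))) ∧ ((r ∨ hit) ↔ (¬h)) ∧ (¬r))) ∧ ((¬hit) → ((¬(r ∧ (¬(r ↔ h)))) ∧ ((r ↔ h) ↔ (¬h)) ∧ (¬r)))))
Answer: WP = ((¬y) → ((¬r) ∧ h)) ∧ (y → ((hit → ((¬(r ∧ (¬(r ∨ hit)))) ∧ ((r ∨ hit) ↔ (¬h)) ∧ (¬r))) ∧ ((¬hit) → ((¬(r ∧ (¬(r ↔ h)))) ∧ ((r ↔ h) ↔ (¬h)) ∧ (¬r)))))


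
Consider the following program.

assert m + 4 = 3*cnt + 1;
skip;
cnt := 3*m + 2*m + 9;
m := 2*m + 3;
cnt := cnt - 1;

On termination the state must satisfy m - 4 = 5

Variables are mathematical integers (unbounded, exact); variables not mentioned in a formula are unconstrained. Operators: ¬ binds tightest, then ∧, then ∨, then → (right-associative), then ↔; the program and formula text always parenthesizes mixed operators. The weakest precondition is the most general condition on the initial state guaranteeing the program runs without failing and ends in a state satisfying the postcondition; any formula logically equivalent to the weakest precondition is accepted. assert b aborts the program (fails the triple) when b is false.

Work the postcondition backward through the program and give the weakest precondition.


Working backward. After the program, the postcondition m - 4 = 5 must hold; in canonical form it is m = 9.
Before cnt := cnt - 1: m = 9
Before m := 2*m + 3: 2*m = 6
Before cnt := 3*m + 2*m + 9: 2*m = 6
Before skip: 2*m = 6
Before assert m + 4 = 3*cnt + 1: m = 3*cnt - 3 ∧ 2*m = 6
Answer: WP = m = 3*cnt - 3 ∧ 2*m = 6


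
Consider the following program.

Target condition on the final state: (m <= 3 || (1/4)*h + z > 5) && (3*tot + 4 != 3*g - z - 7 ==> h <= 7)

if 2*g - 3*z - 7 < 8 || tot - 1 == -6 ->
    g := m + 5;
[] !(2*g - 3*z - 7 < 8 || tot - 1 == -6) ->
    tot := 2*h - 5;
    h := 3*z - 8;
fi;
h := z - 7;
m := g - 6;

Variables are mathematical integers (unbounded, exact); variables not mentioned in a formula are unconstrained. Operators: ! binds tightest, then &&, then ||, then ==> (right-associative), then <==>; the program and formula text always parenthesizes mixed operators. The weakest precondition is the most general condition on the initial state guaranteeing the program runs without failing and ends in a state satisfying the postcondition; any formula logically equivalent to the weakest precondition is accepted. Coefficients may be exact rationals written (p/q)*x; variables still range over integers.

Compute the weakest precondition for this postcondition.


Working backward. After the program, the postcondition (m <= 3 || (1/4)*h + z > 5) && (3*tot + 4 != 3*g - z - 7 ==> h <= 7) must hold; in canonical form it is (m <= 3 || (1/4)*h + z > 5) && (3*tot + z != 3*g - 11 ==> h <= 7).
Before m := g - 6: (g <= 9 || (1/4)*h + z > 5) && (3*tot + z != 3*g - 11 ==> h <= 7)
Before h := z - 7: (g <= 9 || (5/4)*z > 27/4) && (3*tot + z != 3*g - 11 ==> z <= 14)
Then branch requires (m <= 4 || (5/4)*z > 27/4) && (3*tot + z != 3*m + 4 ==> z <= 14); else branch requires (g <= 9 || (5/4)*z > 27/4) && (6*h + z != 3*g + 4 ==> z <= 14).
Before the if: ((2*g < 3*z + 15 || tot == -5) ==> ((m <= 4 || (5/4)*z > 27/4) && (3*tot + z != 3*m + 4 ==> z <= 14))) && ((!(2*g < 3*z + 15 || tot == -5)) ==> ((g <= 9 || (5/4)*z > 27/4) && (6*h + z != 3*g + 4 ==> z <= 14)))
Answer: WP = ((2*g < 3*z + 15 || tot == -5) ==> ((m <= 4 || (5/4)*z > 27/4) && (3*tot + z != 3*m + 4 ==> z <= 14))) && ((!(2*g < 3*z + 15 || tot == -5)) ==> ((g <= 9 || (5/4)*z > 27/4) && (6*h + z != 3*g + 4 ==> z <= 14)))


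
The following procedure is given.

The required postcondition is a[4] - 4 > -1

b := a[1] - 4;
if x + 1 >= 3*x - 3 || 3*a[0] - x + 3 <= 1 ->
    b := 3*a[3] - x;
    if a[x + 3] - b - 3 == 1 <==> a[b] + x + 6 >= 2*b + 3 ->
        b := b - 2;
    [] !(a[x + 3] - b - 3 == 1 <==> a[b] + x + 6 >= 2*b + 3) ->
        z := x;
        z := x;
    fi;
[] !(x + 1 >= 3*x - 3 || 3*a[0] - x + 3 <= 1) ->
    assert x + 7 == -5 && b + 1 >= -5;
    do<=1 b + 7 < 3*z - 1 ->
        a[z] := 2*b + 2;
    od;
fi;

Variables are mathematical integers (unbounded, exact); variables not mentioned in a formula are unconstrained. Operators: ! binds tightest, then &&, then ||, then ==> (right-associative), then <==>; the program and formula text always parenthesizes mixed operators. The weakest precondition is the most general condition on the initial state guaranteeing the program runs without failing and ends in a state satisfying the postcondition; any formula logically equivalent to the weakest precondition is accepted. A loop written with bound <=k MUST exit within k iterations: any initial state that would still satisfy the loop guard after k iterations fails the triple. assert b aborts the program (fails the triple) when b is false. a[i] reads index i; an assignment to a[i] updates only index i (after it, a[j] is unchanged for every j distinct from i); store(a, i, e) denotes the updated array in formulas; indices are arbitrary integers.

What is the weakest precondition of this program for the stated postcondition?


Working backward. After the program, the postcondition a[4] - 4 > -1 must hold; in canonical form it is a[4] > 3.
Then branch requires ((a[x + 3] + x == 3*a[3] + 4 <==> a[3*a[3] - x] + 3*x >= 6*a[3] - 3) ==> a[4] > 3) && ((!(a[x + 3] + x == 3*a[3] + 4 <==> a[3*a[3] - x] + 3*x >= 6*a[3] - 3)) ==> a[4] > 3); else branch requires x == -12 && b >= -6 && (b < 3*z - 8 ==> ((!(b < 3*z - 8)) && store(a, z, 2*b + 2)[4] > 3)) && ((!(b < 3*z - 8)) ==> a[4] > 3).
Before the if: ((2*x <= 4 || 3*a[0] <= x - 2) ==> (((a[x + 3] + x == 3*a[3] + 4 <==> a[3*a[3] - x] + 3*x >= 6*a[3] - 3) ==> a[4] > 3) && ((!(a[x + 3] + x == 3*a[3] + 4 <==> a[3*a[3] - x] + 3*x >= 6*a[3] - 3)) ==> a[4] > 3))) && ((!(2*x <= 4 || 3*a[0] <= x - 2)) ==> (x == -12 && b >= -6 && (b < 3*z - 8 ==> ((!(b < 3*z - 8)) && store(a, z, 2*b + 2)[4] > 3)) && ((!(b < 3*z - 8)) ==> a[4] > 3)))
Before b := a[1] - 4: ((2*x <= 4 || 3*a[0] <= x - 2) ==> (((a[x + 3] + x == 3*a[3] + 4 <==> a[3*a[3] - x] + 3*x >= 6*a[3] - 3) ==> a[4] > 3) && ((!(a[x + 3] + x == 3*a[3] + 4 <==> a[3*a[3] - x] + 3*x >= 6*a[3] - 3)) ==> a[4] > 3))) && ((!(2*x <= 4 || 3*a[0] <= x - 2)) ==> (x == -12 && a[1] >= -2 && (a[1] < 3*z - 4 ==> ((!(a[1] < 3*z - 4)) && store(a, z, 2*a[1] - 6)[4] > 3)) && ((!(a[1] < 3*z - 4)) ==> a[4] > 3)))
Answer: WP = ((2*x <= 4 || 3*a[0] <= x - 2) ==> (((a[x + 3] + x == 3*a[3] + 4 <==> a[3*a[3] - x] + 3*x >= 6*a[3] - 3) ==> a[4] > 3) && ((!(a[x + 3] + x == 3*a[3] + 4 <==> a[3*a[3] - x] + 3*x >= 6*a[3] - 3)) ==> a[4] > 3))) && ((!(2*x <= 4 || 3*a[0] <= x - 2)) ==> (x == -12 && a[1] >= -2 && (a[1] < 3*z - 4 ==> ((!(a[1] < 3*z - 4)) && store(a, z, 2*a[1] - 6)[4] > 3)) && ((!(a[1] < 3*z - 4)) ==> a[4] > 3)))


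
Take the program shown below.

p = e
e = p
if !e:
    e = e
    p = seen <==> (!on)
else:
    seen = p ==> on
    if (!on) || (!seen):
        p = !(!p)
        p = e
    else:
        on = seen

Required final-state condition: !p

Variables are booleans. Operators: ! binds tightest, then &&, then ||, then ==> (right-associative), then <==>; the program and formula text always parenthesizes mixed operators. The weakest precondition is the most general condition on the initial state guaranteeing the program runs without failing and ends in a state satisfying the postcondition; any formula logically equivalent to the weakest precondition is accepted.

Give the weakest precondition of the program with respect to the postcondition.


Working backward. After the program, !p must hold.
Then branch requires !(seen <==> (!on)); else branch requires (((!on) || (!(p ==> on))) ==> (!e)) && ((!((!on) || (!(p ==> on)))) ==> (!p)).
Before the if: ((!e) ==> (!(seen <==> (!on)))) && (e ==> ((((!on) || (!(p ==> on))) ==> (!e)) && ((!((!on) || (!(p ==> on)))) ==> (!p))))
Before e := p: ((!p) ==> (!(seen <==> (!on)))) && (p ==> ((((!on) || (!(p ==> on))) ==> (!p)) && ((!((!on) || (!(p ==> on)))) ==> (!p))))
Before p := e: ((!e) ==> (!(seen <==> (!on)))) && (e ==> ((((!on) || (!(e ==> on))) ==> (!e)) && ((!((!on) || (!(e ==> on)))) ==> (!e))))
Answer: WP = ((!e) ==> (!(seen <==> (!on)))) && (e ==> ((((!on) || (!(e ==> on))) ==> (!e)) && ((!((!on) || (!(e ==> on)))) ==> (!e))))


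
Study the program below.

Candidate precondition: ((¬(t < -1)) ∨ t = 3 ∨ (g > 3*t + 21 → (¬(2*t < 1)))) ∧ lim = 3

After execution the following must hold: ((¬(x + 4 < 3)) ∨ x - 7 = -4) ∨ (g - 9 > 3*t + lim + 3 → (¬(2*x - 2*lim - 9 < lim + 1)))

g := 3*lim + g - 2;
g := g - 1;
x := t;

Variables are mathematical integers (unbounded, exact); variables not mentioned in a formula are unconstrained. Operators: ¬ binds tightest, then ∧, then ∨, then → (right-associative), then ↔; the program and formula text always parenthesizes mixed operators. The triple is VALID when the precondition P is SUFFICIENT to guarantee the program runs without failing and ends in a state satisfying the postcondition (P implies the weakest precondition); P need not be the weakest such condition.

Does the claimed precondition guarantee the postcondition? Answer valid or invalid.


Working backward. After the program, the postcondition ((¬(x + 4 < 3)) ∨ x - 7 = -4) ∨ (g - 9 > 3*t + lim + 3 → (¬(2*x - 2*lim - 9 < lim + 1))) must hold; in canonical form it is (¬(x < -1)) ∨ x = 3 ∨ (g > lim + 3*t + 12 → (¬(2*x < 3*lim + 10))).
Before x := t: (¬(t < -1)) ∨ t = 3 ∨ (g > lim + 3*t + 12 → (¬(2*t < 3*lim + 10)))
Before g := g - 1: (¬(t < -1)) ∨ t = 3 ∨ (g > lim + 3*t + 13 → (¬(2*t < 3*lim + 10)))
Before g := 3*lim + g - 2: (¬(t < -1)) ∨ t = 3 ∨ (g + 2*lim > 3*t + 15 → (¬(2*t < 3*lim + 10)))
The weakest precondition is (¬(t < -1)) ∨ t = 3 ∨ (g + 2*lim > 3*t + 15 → (¬(2*t < 3*lim + 10))).
Check whether ((¬(t < -1)) ∨ t = 3 ∨ (g > 3*t + 21 → (¬(2*t < 1)))) ∧ lim = 3 implies it.
Countermodel: at the initial state g = -2, lim = 3, t = -4, the precondition holds but the weakest precondition fails.
Answer: invalid


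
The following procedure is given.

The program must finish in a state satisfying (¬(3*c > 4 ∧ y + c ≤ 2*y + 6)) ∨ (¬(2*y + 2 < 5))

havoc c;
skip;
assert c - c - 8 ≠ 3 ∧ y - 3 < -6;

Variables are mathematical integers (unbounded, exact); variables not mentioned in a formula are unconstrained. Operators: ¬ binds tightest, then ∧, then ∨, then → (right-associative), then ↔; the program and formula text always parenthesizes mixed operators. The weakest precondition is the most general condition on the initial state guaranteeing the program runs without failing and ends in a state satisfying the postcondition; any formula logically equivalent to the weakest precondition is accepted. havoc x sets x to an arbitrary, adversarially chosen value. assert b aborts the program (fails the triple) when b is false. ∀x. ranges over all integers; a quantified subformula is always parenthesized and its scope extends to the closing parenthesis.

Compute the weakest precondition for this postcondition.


Working backward. After the program, the postcondition (¬(3*c > 4 ∧ y + c ≤ 2*y + 6)) ∨ (¬(2*y + 2 < 5)) must hold; in canonical form it is (¬(3*c > 4 ∧ c ≤ y + 6)) ∨ (¬(2*y < 3)).
Before assert c - c - 8 ≠ 3 ∧ y - 3 < -6: y < -3 ∧ ((¬(3*c > 4 ∧ c ≤ y + 6)) ∨ (¬(2*y < 3)))
Before skip: y < -3 ∧ ((¬(3*c > 4 ∧ c ≤ y + 6)) ∨ (¬(2*y < 3)))
Before havoc c: ∀c_1. (y < -3 ∧ ((¬(3*c_1 > 4 ∧ c_1 ≤ y + 6)) ∨ (¬(2*y < 3))))
Answer: WP = ∀c_1. (y < -3 ∧ ((¬(3*c_1 > 4 ∧ c_1 ≤ y + 6)) ∨ (¬(2*y < 3))))


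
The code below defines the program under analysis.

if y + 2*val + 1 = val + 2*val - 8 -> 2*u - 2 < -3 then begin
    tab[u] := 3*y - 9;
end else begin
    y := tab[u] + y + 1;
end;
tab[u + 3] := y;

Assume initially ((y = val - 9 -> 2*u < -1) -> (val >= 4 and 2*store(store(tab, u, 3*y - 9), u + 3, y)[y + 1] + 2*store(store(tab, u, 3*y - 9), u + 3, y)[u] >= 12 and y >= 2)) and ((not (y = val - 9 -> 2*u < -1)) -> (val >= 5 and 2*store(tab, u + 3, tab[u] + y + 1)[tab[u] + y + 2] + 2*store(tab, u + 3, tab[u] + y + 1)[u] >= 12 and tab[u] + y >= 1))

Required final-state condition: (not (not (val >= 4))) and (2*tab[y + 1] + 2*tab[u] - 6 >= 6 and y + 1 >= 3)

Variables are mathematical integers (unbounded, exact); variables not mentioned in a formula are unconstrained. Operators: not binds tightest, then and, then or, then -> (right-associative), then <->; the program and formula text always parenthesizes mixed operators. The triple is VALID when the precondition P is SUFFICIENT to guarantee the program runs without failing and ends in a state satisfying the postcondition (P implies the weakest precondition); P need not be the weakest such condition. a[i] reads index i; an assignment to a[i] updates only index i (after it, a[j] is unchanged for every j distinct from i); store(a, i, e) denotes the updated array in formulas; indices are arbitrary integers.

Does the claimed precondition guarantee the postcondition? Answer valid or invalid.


Working backward. After the program, the postcondition (not (not (val >= 4))) and (2*tab[y + 1] + 2*tab[u] - 6 >= 6 and y + 1 >= 3) must hold; in canonical form it is val >= 4 and 2*tab[y + 1] + 2*tab[u] >= 12 and y >= 2.
Before tab[u + 3] := y: val >= 4 and 2*store(tab, u + 3, y)[y + 1] + 2*store(tab, u + 3, y)[u] >= 12 and y >= 2
Then branch requires val >= 4 and 2*store(store(tab, u, 3*y - 9), u + 3, y)[y + 1] + 2*store(store(tab, u, 3*y - 9), u + 3, y)[u] >= 12 and y >= 2; else branch requires val >= 4 and 2*store(tab, u + 3, tab[u] + y + 1)[tab[u] + y + 2] + 2*store(tab, u + 3, tab[u] + y + 1)[u] >= 12 and tab[u] + y >= 1.
Before the if: ((y = val - 9 -> 2*u < -1) -> (val >= 4 and 2*store(store(tab, u, 3*y - 9), u + 3, y)[y + 1] + 2*store(store(tab, u, 3*y - 9), u + 3, y)[u] >= 12 and y >= 2)) and ((not (y = val - 9 -> 2*u < -1)) -> (val >= 4 and 2*store(tab, u + 3, tab[u] + y + 1)[tab[u] + y + 2] + 2*store(tab, u + 3, tab[u] + y + 1)[u] >= 12 and tab[u] + y >= 1))
The weakest precondition is ((y = val - 9 -> 2*u < -1) -> (val >= 4 and 2*store(store(tab, u, 3*y - 9), u + 3, y)[y + 1] + 2*store(store(tab, u, 3*y - 9), u + 3, y)[u] >= 12 and y >= 2)) and ((not (y = val - 9 -> 2*u < -1)) -> (val >= 4 and 2*store(tab, u + 3, tab[u] + y + 1)[tab[u] + y + 2] + 2*store(tab, u + 3, tab[u] + y + 1)[u] >= 12 and tab[u] + y >= 1)).
Check whether ((y = val - 9 -> 2*u < -1) -> (val >= 4 and 2*store(store(tab, u, 3*y - 9), u + 3, y)[y + 1] + 2*store(store(tab, u, 3*y - 9), u + 3, y)[u] >= 12 and y >= 2)) and ((not (y = val - 9 -> 2*u < -1)) -> (val >= 5 and 2*store(tab, u + 3, tab[u] + y + 1)[tab[u] + y + 2] + 2*store(tab, u + 3, tab[u] + y + 1)[u] >= 12 and tab[u] + y >= 1)) implies it.
Every state satisfying the precondition satisfies the weakest precondition: the implication holds.
Answer: valid


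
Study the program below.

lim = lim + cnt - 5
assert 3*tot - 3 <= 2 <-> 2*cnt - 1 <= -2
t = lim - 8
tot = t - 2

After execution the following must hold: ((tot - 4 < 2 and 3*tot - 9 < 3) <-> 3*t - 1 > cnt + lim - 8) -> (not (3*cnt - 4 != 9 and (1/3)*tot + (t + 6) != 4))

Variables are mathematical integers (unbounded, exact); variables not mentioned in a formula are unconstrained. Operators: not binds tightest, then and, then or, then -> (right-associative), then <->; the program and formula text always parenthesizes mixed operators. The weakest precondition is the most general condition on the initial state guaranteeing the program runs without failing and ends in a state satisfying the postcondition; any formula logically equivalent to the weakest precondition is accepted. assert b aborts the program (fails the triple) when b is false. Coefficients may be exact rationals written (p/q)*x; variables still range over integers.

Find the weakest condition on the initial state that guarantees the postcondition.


Working backward. After the program, the postcondition ((tot - 4 < 2 and 3*tot - 9 < 3) <-> 3*t - 1 > cnt + lim - 8) -> (not (3*cnt - 4 != 9 and (1/3)*tot + (t + 6) != 4)) must hold; in canonical form it is ((tot < 6 and 3*tot < 12) <-> 3*t > cnt + lim - 7) -> (not (3*cnt != 13 and t + (1/3)*tot != -2)).
Before tot := t - 2: ((t < 8 and 3*t < 18) <-> 3*t > cnt + lim - 7) -> (not (3*cnt != 13 and (4/3)*t != -4/3))
Before t := lim - 8: ((lim < 16 and 3*lim < 42) <-> 2*lim > cnt + 17) -> (not (3*cnt != 13 and (4/3)*lim != 28/3))
Before assert 3*tot - 3 <= 2 <-> 2*cnt - 1 <= -2: (3*tot <= 5 <-> 2*cnt <= -1) and (((lim < 16 and 3*lim < 42) <-> 2*lim > cnt + 17) -> (not (3*cnt != 13 and (4/3)*lim != 28/3)))
Before lim := lim + cnt - 5: (3*tot <= 5 <-> 2*cnt <= -1) and (((cnt + lim < 21 and 3*cnt + 3*lim < 57) <-> cnt + 2*lim > 27) -> (not (3*cnt != 13 and (4/3)*cnt + (4/3)*lim != 16)))
Answer: WP = (3*tot <= 5 <-> 2*cnt <= -1) and (((cnt + lim < 21 and 3*cnt + 3*lim < 57) <-> cnt + 2*lim > 27) -> (not (3*cnt != 13 and (4/3)*cnt + (4/3)*lim != 16)))


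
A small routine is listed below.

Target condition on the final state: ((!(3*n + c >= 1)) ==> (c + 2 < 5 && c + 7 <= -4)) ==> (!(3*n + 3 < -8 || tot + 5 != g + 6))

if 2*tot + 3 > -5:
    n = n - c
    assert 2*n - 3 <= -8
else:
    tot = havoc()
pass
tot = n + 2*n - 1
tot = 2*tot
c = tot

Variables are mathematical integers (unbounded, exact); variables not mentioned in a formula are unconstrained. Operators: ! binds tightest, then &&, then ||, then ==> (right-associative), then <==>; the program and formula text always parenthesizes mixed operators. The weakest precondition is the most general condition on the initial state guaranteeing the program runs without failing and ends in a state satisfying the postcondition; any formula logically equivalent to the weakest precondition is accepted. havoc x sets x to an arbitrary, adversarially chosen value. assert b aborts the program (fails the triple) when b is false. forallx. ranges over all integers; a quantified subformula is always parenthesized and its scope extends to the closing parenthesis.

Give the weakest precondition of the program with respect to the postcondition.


Working backward. After the program, the postcondition ((!(3*n + c >= 1)) ==> (c + 2 < 5 && c + 7 <= -4)) ==> (!(3*n + 3 < -8 || tot + 5 != g + 6)) must hold; in canonical form it is ((!(c + 3*n >= 1)) ==> (c < 3 && c <= -11)) ==> (!(3*n < -11 || tot != g + 1)).
Before c := tot: ((!(3*n + tot >= 1)) ==> (tot < 3 && tot <= -11)) ==> (!(3*n < -11 || tot != g + 1))
Before tot := 2*tot: ((!(3*n + 2*tot >= 1)) ==> (2*tot < 3 && 2*tot <= -11)) ==> (!(3*n < -11 || 2*tot != g + 1))
Before tot := n + 2*n - 1: ((!(9*n >= 3)) ==> (6*n < 5 && 6*n <= -9)) ==> (!(3*n < -11 || 6*n != g + 3))
Before skip: ((!(9*n >= 3)) ==> (6*n < 5 && 6*n <= -9)) ==> (!(3*n < -11 || 6*n != g + 3))
Then branch requires 2*n <= 2*c - 5 && (((!(9*n >= 9*c + 3)) ==> (6*n < 6*c + 5 && 6*n <= 6*c - 9)) ==> (!(3*n < 3*c - 11 || 6*n != 6*c + g + 3))); else branch requires ((!(9*n >= 3)) ==> (6*n < 5 && 6*n <= -9)) ==> (!(3*n < -11 || 6*n != g + 3)).
Before the if: (2*tot > -8 ==> (2*n <= 2*c - 5 && (((!(9*n >= 9*c + 3)) ==> (6*n < 6*c + 5 && 6*n <= 6*c - 9)) ==> (!(3*n < 3*c - 11 || 6*n != 6*c + g + 3))))) && ((!(2*tot > -8)) ==> (((!(9*n >= 3)) ==> (6*n < 5 && 6*n <= -9)) ==> (!(3*n < -11 || 6*n != g + 3))))
Answer: WP = (2*tot > -8 ==> (2*n <= 2*c - 5 && (((!(9*n >= 9*c + 3)) ==> (6*n < 6*c + 5 && 6*n <= 6*c - 9)) ==> (!(3*n < 3*c - 11 || 6*n != 6*c + g + 3))))) && ((!(2*tot > -8)) ==> (((!(9*n >= 3)) ==> (6*n < 5 && 6*n <= -9)) ==> (!(3*n < -11 || 6*n != g + 3))))


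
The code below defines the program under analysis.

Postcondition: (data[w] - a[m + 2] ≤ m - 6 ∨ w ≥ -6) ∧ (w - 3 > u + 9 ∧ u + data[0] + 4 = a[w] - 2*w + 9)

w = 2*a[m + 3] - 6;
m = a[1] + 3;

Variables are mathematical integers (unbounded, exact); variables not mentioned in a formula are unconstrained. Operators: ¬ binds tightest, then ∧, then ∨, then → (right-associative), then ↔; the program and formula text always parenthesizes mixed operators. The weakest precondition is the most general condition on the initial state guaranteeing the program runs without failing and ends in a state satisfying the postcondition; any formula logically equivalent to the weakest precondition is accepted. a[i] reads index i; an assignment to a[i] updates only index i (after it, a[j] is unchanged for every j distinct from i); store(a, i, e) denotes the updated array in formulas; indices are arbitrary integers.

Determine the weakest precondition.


Working backward. After the program, the postcondition (data[w] - a[m + 2] ≤ m - 6 ∨ w ≥ -6) ∧ (w - 3 > u + 9 ∧ u + data[0] + 4 = a[w] - 2*w + 9) must hold; in canonical form it is (data[w] ≤ a[m + 2] + m - 6 ∨ w ≥ -6) ∧ w > u + 12 ∧ data[0] + u + 2*w = a[w] + 5.
Before m := a[1] + 3: (data[w] ≤ a[a[1] + 5] + a[1] - 3 ∨ w ≥ -6) ∧ w > u + 12 ∧ data[0] + u + 2*w = a[w] + 5
Before w := 2*a[m + 3] - 6: (data[2*a[m + 3] - 6] ≤ a[a[1] + 5] + a[1] - 3 ∨ 2*a[m + 3] ≥ 0) ∧ 2*a[m + 3] > u + 18 ∧ 4*a[m + 3] + data[0] + u = a[2*a[m + 3] - 6] + 17
Answer: WP = (data[2*a[m + 3] - 6] ≤ a[a[1] + 5] + a[1] - 3 ∨ 2*a[m + 3] ≥ 0) ∧ 2*a[m + 3] > u + 18 ∧ 4*a[m + 3] + data[0] + u = a[2*a[m + 3] - 6] + 17


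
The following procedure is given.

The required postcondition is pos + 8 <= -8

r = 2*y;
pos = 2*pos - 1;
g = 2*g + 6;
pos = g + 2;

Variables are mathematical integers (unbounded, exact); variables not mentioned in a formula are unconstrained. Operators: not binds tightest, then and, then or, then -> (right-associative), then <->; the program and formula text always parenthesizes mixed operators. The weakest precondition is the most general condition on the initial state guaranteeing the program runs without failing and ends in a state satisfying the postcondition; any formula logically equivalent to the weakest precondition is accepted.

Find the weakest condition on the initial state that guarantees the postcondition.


Working backward. After the program, the postcondition pos + 8 <= -8 must hold; in canonical form it is pos <= -16.
Before pos := g + 2: g <= -18
Before g := 2*g + 6: 2*g <= -24
Before pos := 2*pos - 1: 2*g <= -24
Before r := 2*y: 2*g <= -24
Answer: WP = 2*g <= -24


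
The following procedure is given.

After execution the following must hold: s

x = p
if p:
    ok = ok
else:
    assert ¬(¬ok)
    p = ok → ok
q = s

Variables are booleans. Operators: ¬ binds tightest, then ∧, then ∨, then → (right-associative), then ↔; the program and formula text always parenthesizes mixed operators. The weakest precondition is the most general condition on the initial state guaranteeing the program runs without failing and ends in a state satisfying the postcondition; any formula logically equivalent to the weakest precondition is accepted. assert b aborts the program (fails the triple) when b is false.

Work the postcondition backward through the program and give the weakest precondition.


Working backward. After the program, s must hold.
Before q := s: s
Then branch requires s; else branch requires ok ∧ s.
Before the if: (p → s) ∧ ((¬p) → (ok ∧ s))
Before x := p: (p → s) ∧ ((¬p) → (ok ∧ s))
Answer: WP = (p → s) ∧ ((¬p) → (ok ∧ s))


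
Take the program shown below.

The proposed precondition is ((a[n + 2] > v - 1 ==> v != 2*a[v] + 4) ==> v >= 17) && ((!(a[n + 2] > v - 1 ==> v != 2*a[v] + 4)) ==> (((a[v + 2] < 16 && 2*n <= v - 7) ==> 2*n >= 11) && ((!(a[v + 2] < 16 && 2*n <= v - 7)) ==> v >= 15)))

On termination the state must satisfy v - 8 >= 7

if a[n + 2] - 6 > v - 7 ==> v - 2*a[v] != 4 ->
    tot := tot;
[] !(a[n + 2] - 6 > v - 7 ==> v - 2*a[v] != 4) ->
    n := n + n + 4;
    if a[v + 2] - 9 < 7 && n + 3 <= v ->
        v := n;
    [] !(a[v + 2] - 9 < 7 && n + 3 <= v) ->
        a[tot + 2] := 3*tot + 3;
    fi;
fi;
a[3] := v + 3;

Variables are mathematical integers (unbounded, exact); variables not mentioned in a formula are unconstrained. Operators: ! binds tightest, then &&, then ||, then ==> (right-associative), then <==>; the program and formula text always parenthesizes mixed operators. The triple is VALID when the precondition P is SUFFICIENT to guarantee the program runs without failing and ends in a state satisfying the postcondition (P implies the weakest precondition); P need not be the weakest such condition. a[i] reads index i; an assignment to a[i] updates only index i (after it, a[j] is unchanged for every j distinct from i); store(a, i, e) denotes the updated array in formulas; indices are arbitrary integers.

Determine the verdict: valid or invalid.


Working backward. After the program, the postcondition v - 8 >= 7 must hold; in canonical form it is v >= 15.
Before a[3] := v + 3: v >= 15
Then branch requires v >= 15; else branch requires ((a[v + 2] < 16 && 2*n <= v - 7) ==> 2*n >= 11) && ((!(a[v + 2] < 16 && 2*n <= v - 7)) ==> v >= 15).
Before the if: ((a[n + 2] > v - 1 ==> v != 2*a[v] + 4) ==> v >= 15) && ((!(a[n + 2] > v - 1 ==> v != 2*a[v] + 4)) ==> (((a[v + 2] < 16 && 2*n <= v - 7) ==> 2*n >= 11) && ((!(a[v + 2] < 16 && 2*n <= v - 7)) ==> v >= 15)))
The weakest precondition is ((a[n + 2] > v - 1 ==> v != 2*a[v] + 4) ==> v >= 15) && ((!(a[n + 2] > v - 1 ==> v != 2*a[v] + 4)) ==> (((a[v + 2] < 16 && 2*n <= v - 7) ==> 2*n >= 11) && ((!(a[v + 2] < 16 && 2*n <= v - 7)) ==> v >= 15))).
Check whether ((a[n + 2] > v - 1 ==> v != 2*a[v] + 4) ==> v >= 17) && ((!(a[n + 2] > v - 1 ==> v != 2*a[v] + 4)) ==> (((a[v + 2] < 16 && 2*n <= v - 7) ==> 2*n >= 11) && ((!(a[v + 2] < 16 && 2*n <= v - 7)) ==> v >= 15))) implies it.
Every state satisfying the precondition satisfies the weakest precondition: the implication holds.
Answer: valid


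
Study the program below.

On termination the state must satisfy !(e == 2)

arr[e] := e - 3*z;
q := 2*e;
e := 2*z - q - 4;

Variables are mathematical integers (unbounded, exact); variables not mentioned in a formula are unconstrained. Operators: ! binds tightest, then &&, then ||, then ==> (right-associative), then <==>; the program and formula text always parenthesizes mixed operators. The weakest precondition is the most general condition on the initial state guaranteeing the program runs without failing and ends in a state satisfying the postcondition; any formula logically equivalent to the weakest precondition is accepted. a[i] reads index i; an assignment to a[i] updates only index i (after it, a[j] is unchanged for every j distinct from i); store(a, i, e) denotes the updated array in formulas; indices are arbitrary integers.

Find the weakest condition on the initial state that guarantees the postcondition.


Working backward. After the program, !(e == 2) must hold.
Before e := 2*z - q - 4: !(2*z == q + 6)
Before q := 2*e: !(2*z == 2*e + 6)
Before arr[e] := e - 3*z: !(2*z == 2*e + 6)
Answer: WP = !(2*z == 2*e + 6)


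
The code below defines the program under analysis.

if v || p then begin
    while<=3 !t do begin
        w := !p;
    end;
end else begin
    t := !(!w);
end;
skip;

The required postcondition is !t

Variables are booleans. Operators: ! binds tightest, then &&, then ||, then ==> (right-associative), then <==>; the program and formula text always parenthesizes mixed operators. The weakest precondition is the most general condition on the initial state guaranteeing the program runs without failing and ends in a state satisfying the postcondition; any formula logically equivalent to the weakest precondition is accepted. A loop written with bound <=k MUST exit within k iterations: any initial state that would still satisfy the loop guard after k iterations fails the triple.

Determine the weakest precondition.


Working backward. After the program, !t must hold.
Before skip: !t
Then branch requires ((!t) ==> (((!t) ==> (t && (t ==> (!t)))) && (t ==> (!t)))) && (t ==> (!t)); else branch requires !w.
Before the if: ((v || p) ==> (((!t) ==> (((!t) ==> (t && (t ==> (!t)))) && (t ==> (!t)))) && (t ==> (!t)))) && ((!(v || p)) ==> (!w))
Answer: WP = ((v || p) ==> (((!t) ==> (((!t) ==> (t && (t ==> (!t)))) && (t ==> (!t)))) && (t ==> (!t)))) && ((!(v || p)) ==> (!w))


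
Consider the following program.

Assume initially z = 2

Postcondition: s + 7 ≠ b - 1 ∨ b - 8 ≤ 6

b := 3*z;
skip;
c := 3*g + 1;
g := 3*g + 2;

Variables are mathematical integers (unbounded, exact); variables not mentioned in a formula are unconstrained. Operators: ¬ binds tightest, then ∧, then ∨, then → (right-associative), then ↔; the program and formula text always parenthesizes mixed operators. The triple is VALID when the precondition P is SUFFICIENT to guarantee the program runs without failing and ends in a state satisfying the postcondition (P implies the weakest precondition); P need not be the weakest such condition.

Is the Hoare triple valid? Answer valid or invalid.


Working backward. After the program, the postcondition s + 7 ≠ b - 1 ∨ b - 8 ≤ 6 must hold; in canonical form it is s ≠ b - 8 ∨ b ≤ 14.
Before g := 3*g + 2: s ≠ b - 8 ∨ b ≤ 14
Before c := 3*g + 1: s ≠ b - 8 ∨ b ≤ 14
Before skip: s ≠ b - 8 ∨ b ≤ 14
Before b := 3*z: s ≠ 3*z - 8 ∨ 3*z ≤ 14
The weakest precondition is s ≠ 3*z - 8 ∨ 3*z ≤ 14.
Check whether z = 2 implies it.
Every state satisfying the precondition satisfies the weakest precondition: the implication holds.
Answer: valid


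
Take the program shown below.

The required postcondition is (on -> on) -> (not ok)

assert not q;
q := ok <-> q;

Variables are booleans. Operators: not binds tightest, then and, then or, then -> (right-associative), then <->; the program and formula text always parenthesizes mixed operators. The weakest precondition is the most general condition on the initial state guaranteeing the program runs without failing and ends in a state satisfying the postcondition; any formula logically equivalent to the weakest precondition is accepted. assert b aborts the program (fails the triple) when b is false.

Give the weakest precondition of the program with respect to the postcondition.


Working backward. After the program, the postcondition (on -> on) -> (not ok) must hold; in canonical form it is not ok.
Before q := ok <-> q: not ok
Before assert not q: (not q) and (not ok)
Answer: WP = (not q) and (not ok)


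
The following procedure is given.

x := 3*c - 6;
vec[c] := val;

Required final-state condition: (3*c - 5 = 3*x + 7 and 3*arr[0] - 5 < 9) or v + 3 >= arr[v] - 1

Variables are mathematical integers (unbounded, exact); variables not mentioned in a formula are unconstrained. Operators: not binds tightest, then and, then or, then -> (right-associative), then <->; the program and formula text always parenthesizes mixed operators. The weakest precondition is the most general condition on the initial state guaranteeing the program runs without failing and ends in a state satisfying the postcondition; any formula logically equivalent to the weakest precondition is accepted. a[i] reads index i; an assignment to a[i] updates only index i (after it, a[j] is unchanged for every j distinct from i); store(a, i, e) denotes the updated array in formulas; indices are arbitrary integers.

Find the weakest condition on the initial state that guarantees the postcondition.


Working backward. After the program, the postcondition (3*c - 5 = 3*x + 7 and 3*arr[0] - 5 < 9) or v + 3 >= arr[v] - 1 must hold; in canonical form it is (3*c = 3*x + 12 and 3*arr[0] < 14) or v >= arr[v] - 4.
Before vec[c] := val: (3*c = 3*x + 12 and 3*arr[0] < 14) or v >= arr[v] - 4
Before x := 3*c - 6: (6*c = 6 and 3*arr[0] < 14) or v >= arr[v] - 4
Answer: WP = (6*c = 6 and 3*arr[0] < 14) or v >= arr[v] - 4


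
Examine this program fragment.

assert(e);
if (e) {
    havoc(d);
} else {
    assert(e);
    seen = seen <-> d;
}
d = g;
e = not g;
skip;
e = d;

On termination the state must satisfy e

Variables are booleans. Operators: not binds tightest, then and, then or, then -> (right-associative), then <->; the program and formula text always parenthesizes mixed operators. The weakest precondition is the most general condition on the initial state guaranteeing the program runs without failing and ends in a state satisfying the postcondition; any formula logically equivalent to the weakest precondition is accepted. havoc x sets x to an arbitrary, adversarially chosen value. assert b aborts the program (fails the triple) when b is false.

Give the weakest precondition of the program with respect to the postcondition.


Working backward. After the program, e must hold.
Before e := d: d
Before skip: d
Before e := not g: d
Before d := g: g
Then branch requires g; else branch requires e and g.
Before the if: (e -> g) and ((not e) -> (e and g))
Before assert e: e and (e -> g) and ((not e) -> (e and g))
Answer: WP = e and (e -> g) and ((not e) -> (e and g))


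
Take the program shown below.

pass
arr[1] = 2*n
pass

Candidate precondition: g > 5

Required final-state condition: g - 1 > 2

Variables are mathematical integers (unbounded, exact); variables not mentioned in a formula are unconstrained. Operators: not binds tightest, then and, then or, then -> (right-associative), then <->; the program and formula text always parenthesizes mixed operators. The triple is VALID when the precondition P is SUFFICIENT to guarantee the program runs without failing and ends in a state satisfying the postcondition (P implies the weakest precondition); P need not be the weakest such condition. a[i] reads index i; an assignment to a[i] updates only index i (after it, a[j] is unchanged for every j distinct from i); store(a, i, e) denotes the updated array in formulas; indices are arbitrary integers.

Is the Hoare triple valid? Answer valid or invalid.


Working backward. After the program, the postcondition g - 1 > 2 must hold; in canonical form it is g > 3.
Before skip: g > 3
Before arr[1] := 2*n: g > 3
Before skip: g > 3
The weakest precondition is g > 3.
Check whether g > 5 implies it.
Every state satisfying the precondition satisfies the weakest precondition: the implication holds.
Answer: valid


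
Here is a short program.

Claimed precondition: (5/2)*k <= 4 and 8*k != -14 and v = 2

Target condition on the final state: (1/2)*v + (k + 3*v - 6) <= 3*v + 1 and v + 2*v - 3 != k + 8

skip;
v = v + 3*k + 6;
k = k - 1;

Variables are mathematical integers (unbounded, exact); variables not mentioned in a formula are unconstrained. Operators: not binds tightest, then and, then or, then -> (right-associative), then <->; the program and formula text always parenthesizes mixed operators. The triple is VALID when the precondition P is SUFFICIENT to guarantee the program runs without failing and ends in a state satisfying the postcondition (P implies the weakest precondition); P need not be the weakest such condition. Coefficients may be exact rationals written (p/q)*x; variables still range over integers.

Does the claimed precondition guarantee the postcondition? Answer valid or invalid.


Working backward. After the program, the postcondition (1/2)*v + (k + 3*v - 6) <= 3*v + 1 and v + 2*v - 3 != k + 8 must hold; in canonical form it is k + (1/2)*v <= 7 and 3*v != k + 11.
Before k := k - 1: k + (1/2)*v <= 8 and 3*v != k + 10
Before v := v + 3*k + 6: (5/2)*k + (1/2)*v <= 5 and 8*k + 3*v != -8
Before skip: (5/2)*k + (1/2)*v <= 5 and 8*k + 3*v != -8
The weakest precondition is (5/2)*k + (1/2)*v <= 5 and 8*k + 3*v != -8.
Check whether (5/2)*k <= 4 and 8*k != -14 and v = 2 implies it.
Every state satisfying the precondition satisfies the weakest precondition: the implication holds.
Answer: valid


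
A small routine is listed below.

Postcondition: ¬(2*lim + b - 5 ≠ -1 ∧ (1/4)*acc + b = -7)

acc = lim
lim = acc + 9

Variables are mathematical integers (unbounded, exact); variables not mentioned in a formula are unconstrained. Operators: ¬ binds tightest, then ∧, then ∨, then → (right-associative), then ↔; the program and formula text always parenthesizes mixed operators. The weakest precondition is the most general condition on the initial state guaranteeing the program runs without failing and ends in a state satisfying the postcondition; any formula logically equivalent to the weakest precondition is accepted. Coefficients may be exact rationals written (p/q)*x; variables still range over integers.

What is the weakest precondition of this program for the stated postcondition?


Working backward. After the program, the postcondition ¬(2*lim + b - 5 ≠ -1 ∧ (1/4)*acc + b = -7) must hold; in canonical form it is ¬(b + 2*lim ≠ 4 ∧ (1/4)*acc + b = -7).
Before lim := acc + 9: ¬(2*acc + b ≠ -14 ∧ (1/4)*acc + b = -7)
Before acc := lim: ¬(b + 2*lim ≠ -14 ∧ b + (1/4)*lim = -7)
Answer: WP = ¬(b + 2*lim ≠ -14 ∧ b + (1/4)*lim = -7)


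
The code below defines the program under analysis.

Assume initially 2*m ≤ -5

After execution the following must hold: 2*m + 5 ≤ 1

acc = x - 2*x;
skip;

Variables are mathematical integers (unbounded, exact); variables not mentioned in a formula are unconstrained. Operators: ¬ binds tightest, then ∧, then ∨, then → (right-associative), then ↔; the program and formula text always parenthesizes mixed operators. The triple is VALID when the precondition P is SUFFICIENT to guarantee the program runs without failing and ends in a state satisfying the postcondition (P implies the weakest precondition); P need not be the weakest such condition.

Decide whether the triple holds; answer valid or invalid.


Working backward. After the program, the postcondition 2*m + 5 ≤ 1 must hold; in canonical form it is 2*m ≤ -4.
Before skip: 2*m ≤ -4
Before acc := x - 2*x: 2*m ≤ -4
The weakest precondition is 2*m ≤ -4.
Check whether 2*m ≤ -5 implies it.
Every state satisfying the precondition satisfies the weakest precondition: the implication holds.
Answer: valid


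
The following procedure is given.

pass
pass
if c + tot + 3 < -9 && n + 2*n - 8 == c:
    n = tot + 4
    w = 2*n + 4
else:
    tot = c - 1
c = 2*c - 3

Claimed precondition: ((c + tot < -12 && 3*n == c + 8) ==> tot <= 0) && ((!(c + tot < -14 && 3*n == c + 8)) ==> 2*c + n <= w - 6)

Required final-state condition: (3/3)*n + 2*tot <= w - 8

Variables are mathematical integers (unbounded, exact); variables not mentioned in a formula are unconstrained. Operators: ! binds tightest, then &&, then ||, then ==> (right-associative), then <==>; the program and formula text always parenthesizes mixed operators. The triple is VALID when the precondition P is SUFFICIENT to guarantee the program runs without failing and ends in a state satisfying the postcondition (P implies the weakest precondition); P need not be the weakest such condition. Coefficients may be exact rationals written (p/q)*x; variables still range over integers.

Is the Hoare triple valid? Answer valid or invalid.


Working backward. After the program, the postcondition (3/3)*n + 2*tot <= w - 8 must hold; in canonical form it is n + 2*tot <= w - 8.
Before c := 2*c - 3: n + 2*tot <= w - 8
Then branch requires tot <= 0; else branch requires 2*c + n <= w - 6.
Before the if: ((c + tot < -12 && 3*n == c + 8) ==> tot <= 0) && ((!(c + tot < -12 && 3*n == c + 8)) ==> 2*c + n <= w - 6)
Before skip: ((c + tot < -12 && 3*n == c + 8) ==> tot <= 0) && ((!(c + tot < -12 && 3*n == c + 8)) ==> 2*c + n <= w - 6)
Before skip: ((c + tot < -12 && 3*n == c + 8) ==> tot <= 0) && ((!(c + tot < -12 && 3*n == c + 8)) ==> 2*c + n <= w - 6)
The weakest precondition is ((c + tot < -12 && 3*n == c + 8) ==> tot <= 0) && ((!(c + tot < -12 && 3*n == c + 8)) ==> 2*c + n <= w - 6).
Check whether ((c + tot < -12 && 3*n == c + 8) ==> tot <= 0) && ((!(c + tot < -14 && 3*n == c + 8)) ==> 2*c + n <= w - 6) implies it.
Every state satisfying the precondition satisfies the weakest precondition: the implication holds.
Answer: valid
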